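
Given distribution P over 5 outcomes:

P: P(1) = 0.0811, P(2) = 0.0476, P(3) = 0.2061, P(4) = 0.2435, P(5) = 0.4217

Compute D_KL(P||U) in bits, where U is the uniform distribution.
0.3277 bits

U(i) = 1/5 for all i

D_KL(P||U) = Σ P(x) log₂(P(x) / (1/5))
           = Σ P(x) log₂(P(x)) + log₂(5)
           = log₂(5) - H(P)

H(P) = -Σ P(x) log₂(P(x)):
  -P(1)·log₂(P(1)) = -(0.0811)·log₂(0.0811) = 0.29392
  -P(2)·log₂(P(2)) = -(0.0476)·log₂(0.0476) = 0.20910
  -P(3)·log₂(P(3)) = -(0.2061)·log₂(0.2061) = 0.46962
  -P(4)·log₂(P(4)) = -(0.2435)·log₂(0.2435) = 0.49625
  -P(5)·log₂(P(5)) = -(0.4217)·log₂(0.4217) = 0.52532
H(P) = 0.29392 + 0.20910 + 0.46962 + 0.49625 + 0.52532 = 1.99421 bits

log₂(5) = 2.32193 bits

D_KL(P||U) = 2.32193 - 1.99421 = 0.32772 ≈ 0.3277 bits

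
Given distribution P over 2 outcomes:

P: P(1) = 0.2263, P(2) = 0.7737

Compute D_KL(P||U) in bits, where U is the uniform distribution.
0.2285 bits

U(i) = 1/2 for all i

D_KL(P||U) = Σ P(x) log₂(P(x) / (1/2))
           = Σ P(x) log₂(P(x)) + log₂(2)
           = log₂(2) - H(P)

H(P) = -Σ P(x) log₂(P(x)):
  -P(1)·log₂(P(1)) = -(0.2263)·log₂(0.2263) = 0.48512
  -P(2)·log₂(P(2)) = -(0.7737)·log₂(0.7737) = 0.28639
H(P) = 0.48512 + 0.28639 = 0.77151 bits

log₂(2) = 1.00000 bits

D_KL(P||U) = 1.00000 - 0.77151 = 0.22849 ≈ 0.2285 bits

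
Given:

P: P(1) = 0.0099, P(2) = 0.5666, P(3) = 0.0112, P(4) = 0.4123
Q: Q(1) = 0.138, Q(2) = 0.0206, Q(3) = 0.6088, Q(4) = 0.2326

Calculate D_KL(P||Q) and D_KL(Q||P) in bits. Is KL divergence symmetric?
D_KL(P||Q) = 2.9476 bits, D_KL(Q||P) = 3.7433 bits. No, KL divergence is not symmetric.

D_KL(P||Q) = Σ P(x) log₂(P(x)/Q(x))

Computing term by term:
  P(1)·log₂(P(1)/Q(1)) = 0.0099·log₂(0.0099/0.138) = -0.03763
  P(2)·log₂(P(2)/Q(2)) = 0.5666·log₂(0.5666/0.0206) = 2.70926
  P(3)·log₂(P(3)/Q(3)) = 0.0112·log₂(0.0112/0.6088) = -0.06456
  P(4)·log₂(P(4)/Q(4)) = 0.4123·log₂(0.4123/0.2326) = 0.34050

D_KL(P||Q) = -0.03763 + 2.70926 - 0.06456 + 0.34050 = 2.94757 ≈ 2.9476 bits

D_KL(Q||P) = Σ Q(x) log₂(Q(x)/P(x))

Computing term by term:
  Q(1)·log₂(Q(1)/P(1)) = 0.138·log₂(0.138/0.0099) = 0.52455
  Q(2)·log₂(Q(2)/P(2)) = 0.0206·log₂(0.0206/0.5666) = -0.09850
  Q(3)·log₂(Q(3)/P(3)) = 0.6088·log₂(0.6088/0.0112) = 3.50937
  Q(4)·log₂(Q(4)/P(4)) = 0.2326·log₂(0.2326/0.4123) = -0.19209

D_KL(Q||P) = 0.52455 - 0.09850 + 3.50937 - 0.19209 = 3.74333 ≈ 3.7433 bits

These are NOT equal (difference: 0.7957 bits). KL divergence is asymmetric: D_KL(P||Q) ≠ D_KL(Q||P) in general.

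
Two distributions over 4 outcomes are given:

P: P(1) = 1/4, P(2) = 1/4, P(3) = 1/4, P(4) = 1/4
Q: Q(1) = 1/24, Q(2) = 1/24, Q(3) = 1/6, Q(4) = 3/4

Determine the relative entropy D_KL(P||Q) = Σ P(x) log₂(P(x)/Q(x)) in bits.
1.0425 bits

D_KL(P||Q) = Σ P(x) log₂(P(x)/Q(x))

Computing term by term:
  P(1)·log₂(P(1)/Q(1)) = (1/4)·log₂((1/4)/(1/24)) = 0.64624
  P(2)·log₂(P(2)/Q(2)) = (1/4)·log₂((1/4)/(1/24)) = 0.64624
  P(3)·log₂(P(3)/Q(3)) = (1/4)·log₂((1/4)/(1/6)) = 0.14624
  P(4)·log₂(P(4)/Q(4)) = (1/4)·log₂((1/4)/(3/4)) = -0.39624

D_KL(P||Q) = 0.64624 + 0.64624 + 0.14624 - 0.39624 = 1.04248 ≈ 1.0425 bits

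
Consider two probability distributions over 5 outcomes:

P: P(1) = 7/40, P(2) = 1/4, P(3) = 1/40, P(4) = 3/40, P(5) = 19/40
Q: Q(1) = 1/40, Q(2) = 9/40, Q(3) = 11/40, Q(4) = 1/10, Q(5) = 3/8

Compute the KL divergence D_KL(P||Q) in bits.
0.5737 bits

D_KL(P||Q) = Σ P(x) log₂(P(x)/Q(x))

Computing term by term:
  P(1)·log₂(P(1)/Q(1)) = (7/40)·log₂((7/40)/(1/40)) = 0.49129
  P(2)·log₂(P(2)/Q(2)) = (1/4)·log₂((1/4)/(9/40)) = 0.03800
  P(3)·log₂(P(3)/Q(3)) = (1/40)·log₂((1/40)/(11/40)) = -0.08649
  P(4)·log₂(P(4)/Q(4)) = (3/40)·log₂((3/40)/(1/10)) = -0.03113
  P(5)·log₂(P(5)/Q(5)) = (19/40)·log₂((19/40)/(3/8)) = 0.16199

D_KL(P||Q) = 0.49129 + 0.03800 - 0.08649 - 0.03113 + 0.16199 = 0.57366 ≈ 0.5737 bits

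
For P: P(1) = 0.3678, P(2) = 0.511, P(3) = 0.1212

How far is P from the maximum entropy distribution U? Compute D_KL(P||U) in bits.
0.1903 bits

U(i) = 1/3 for all i

D_KL(P||U) = Σ P(x) log₂(P(x) / (1/3))
           = Σ P(x) log₂(P(x)) + log₂(3)
           = log₂(3) - H(P)

H(P) = -Σ P(x) log₂(P(x)):
  -P(1)·log₂(P(1)) = -(0.3678)·log₂(0.3678) = 0.53074
  -P(2)·log₂(P(2)) = -(0.511)·log₂(0.511) = 0.49496
  -P(3)·log₂(P(3)) = -(0.1212)·log₂(0.1212) = 0.36900
H(P) = 0.53074 + 0.49496 + 0.36900 = 1.39470 bits

log₂(3) = 1.58496 bits

D_KL(P||U) = 1.58496 - 1.39470 = 0.19026 ≈ 0.1903 bits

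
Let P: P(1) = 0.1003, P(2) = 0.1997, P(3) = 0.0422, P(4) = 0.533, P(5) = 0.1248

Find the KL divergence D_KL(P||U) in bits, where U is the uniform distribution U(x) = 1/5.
0.4738 bits

U(i) = 1/5 for all i

D_KL(P||U) = Σ P(x) log₂(P(x) / (1/5))
           = Σ P(x) log₂(P(x)) + log₂(5)
           = log₂(5) - H(P)

H(P) = -Σ P(x) log₂(P(x)):
  -P(1)·log₂(P(1)) = -(0.1003)·log₂(0.1003) = 0.33276
  -P(2)·log₂(P(2)) = -(0.1997)·log₂(0.1997) = 0.46412
  -P(3)·log₂(P(3)) = -(0.0422)·log₂(0.0422) = 0.19271
  -P(4)·log₂(P(4)) = -(0.533)·log₂(0.533) = 0.48385
  -P(5)·log₂(P(5)) = -(0.1248)·log₂(0.1248) = 0.37469
H(P) = 0.33276 + 0.46412 + 0.19271 + 0.48385 + 0.37469 = 1.84813 bits

log₂(5) = 2.32193 bits

D_KL(P||U) = 2.32193 - 1.84813 = 0.47380 ≈ 0.4738 bits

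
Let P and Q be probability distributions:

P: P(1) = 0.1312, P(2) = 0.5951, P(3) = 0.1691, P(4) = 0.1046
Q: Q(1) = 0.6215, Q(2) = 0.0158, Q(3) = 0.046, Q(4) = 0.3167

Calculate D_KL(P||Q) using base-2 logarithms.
2.9714 bits

D_KL(P||Q) = Σ P(x) log₂(P(x)/Q(x))

Computing term by term:
  P(1)·log₂(P(1)/Q(1)) = 0.1312·log₂(0.1312/0.6215) = -0.29441
  P(2)·log₂(P(2)/Q(2)) = 0.5951·log₂(0.5951/0.0158) = 3.11543
  P(3)·log₂(P(3)/Q(3)) = 0.1691·log₂(0.1691/0.046) = 0.31760
  P(4)·log₂(P(4)/Q(4)) = 0.1046·log₂(0.1046/0.3167) = -0.16718

D_KL(P||Q) = -0.29441 + 3.11543 + 0.31760 - 0.16718 = 2.97144 ≈ 2.9714 bits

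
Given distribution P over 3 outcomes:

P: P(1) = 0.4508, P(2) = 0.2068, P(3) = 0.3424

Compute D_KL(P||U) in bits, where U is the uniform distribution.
0.0672 bits

U(i) = 1/3 for all i

D_KL(P||U) = Σ P(x) log₂(P(x) / (1/3))
           = Σ P(x) log₂(P(x)) + log₂(3)
           = log₂(3) - H(P)

H(P) = -Σ P(x) log₂(P(x)):
  -P(1)·log₂(P(1)) = -(0.4508)·log₂(0.4508) = 0.51817
  -P(2)·log₂(P(2)) = -(0.2068)·log₂(0.2068) = 0.47020
  -P(3)·log₂(P(3)) = -(0.3424)·log₂(0.3424) = 0.52943
H(P) = 0.51817 + 0.47020 + 0.52943 = 1.51780 bits

log₂(3) = 1.58496 bits

D_KL(P||U) = 1.58496 - 1.51780 = 0.06716 ≈ 0.0672 bits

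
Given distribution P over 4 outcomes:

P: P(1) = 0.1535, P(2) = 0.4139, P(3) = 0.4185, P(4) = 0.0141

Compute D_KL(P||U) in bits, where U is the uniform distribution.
0.4456 bits

U(i) = 1/4 for all i

D_KL(P||U) = Σ P(x) log₂(P(x) / (1/4))
           = Σ P(x) log₂(P(x)) + log₂(4)
           = log₂(4) - H(P)

H(P) = -Σ P(x) log₂(P(x)):
  -P(1)·log₂(P(1)) = -(0.1535)·log₂(0.1535) = 0.41502
  -P(2)·log₂(P(2)) = -(0.4139)·log₂(0.4139) = 0.52675
  -P(3)·log₂(P(3)) = -(0.4185)·log₂(0.4185) = 0.52593
  -P(4)·log₂(P(4)) = -(0.0141)·log₂(0.0141) = 0.08669
H(P) = 0.41502 + 0.52675 + 0.52593 + 0.08669 = 1.55439 bits

log₂(4) = 2.00000 bits

D_KL(P||U) = 2.00000 - 1.55439 = 0.44561 ≈ 0.4456 bits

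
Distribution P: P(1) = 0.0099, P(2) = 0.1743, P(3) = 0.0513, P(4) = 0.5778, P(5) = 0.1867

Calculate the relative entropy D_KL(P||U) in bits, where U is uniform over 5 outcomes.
0.6876 bits

U(i) = 1/5 for all i

D_KL(P||U) = Σ P(x) log₂(P(x) / (1/5))
           = Σ P(x) log₂(P(x)) + log₂(5)
           = log₂(5) - H(P)

H(P) = -Σ P(x) log₂(P(x)):
  -P(1)·log₂(P(1)) = -(0.0099)·log₂(0.0099) = 0.06592
  -P(2)·log₂(P(2)) = -(0.1743)·log₂(0.1743) = 0.43930
  -P(3)·log₂(P(3)) = -(0.0513)·log₂(0.0513) = 0.21982
  -P(4)·log₂(P(4)) = -(0.5778)·log₂(0.5778) = 0.45725
  -P(5)·log₂(P(5)) = -(0.1867)·log₂(0.1867) = 0.45204
H(P) = 0.06592 + 0.43930 + 0.21982 + 0.45725 + 0.45204 = 1.63433 bits

log₂(5) = 2.32193 bits

D_KL(P||U) = 2.32193 - 1.63433 = 0.68760 ≈ 0.6876 bits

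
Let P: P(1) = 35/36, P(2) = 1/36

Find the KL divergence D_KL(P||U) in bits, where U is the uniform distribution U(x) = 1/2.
0.8169 bits

U(i) = 1/2 for all i

D_KL(P||U) = Σ P(x) log₂(P(x) / (1/2))
           = Σ P(x) log₂(P(x)) + log₂(2)
           = log₂(2) - H(P)

H(P) = -Σ P(x) log₂(P(x)):
  -P(1)·log₂(P(1)) = -(35/36)·log₂(35/36) = 0.03951
  -P(2)·log₂(P(2)) = -(1/36)·log₂(1/36) = 0.14361
H(P) = 0.03951 + 0.14361 = 0.18312 bits

log₂(2) = 1.00000 bits

D_KL(P||U) = 1.00000 - 0.18312 = 0.81688 ≈ 0.8169 bits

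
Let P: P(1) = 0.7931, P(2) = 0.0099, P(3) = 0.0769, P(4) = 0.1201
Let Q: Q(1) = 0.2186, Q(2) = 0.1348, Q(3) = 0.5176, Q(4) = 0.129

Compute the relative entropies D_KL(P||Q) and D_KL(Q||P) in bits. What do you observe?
D_KL(P||Q) = 1.2133 bits, D_KL(Q||P) = 1.5385 bits. The two directions give different values (D_KL(Q||P) exceeds D_KL(P||Q) by 0.3252 bits): KL divergence is asymmetric.

D_KL(P||Q) = Σ P(x) log₂(P(x)/Q(x))

Computing term by term:
  P(1)·log₂(P(1)/Q(1)) = 0.7931·log₂(0.7931/0.2186) = 1.47454
  P(2)·log₂(P(2)/Q(2)) = 0.0099·log₂(0.0099/0.1348) = -0.03730
  P(3)·log₂(P(3)/Q(3)) = 0.0769·log₂(0.0769/0.5176) = -0.21154
  P(4)·log₂(P(4)/Q(4)) = 0.1201·log₂(0.1201/0.129) = -0.01239

D_KL(P||Q) = 1.47454 - 0.03730 - 0.21154 - 0.01239 = 1.21331 ≈ 1.2133 bits

D_KL(Q||P) = Σ Q(x) log₂(Q(x)/P(x))

Computing term by term:
  Q(1)·log₂(Q(1)/P(1)) = 0.2186·log₂(0.2186/0.7931) = -0.40642
  Q(2)·log₂(Q(2)/P(2)) = 0.1348·log₂(0.1348/0.0099) = 0.50783
  Q(3)·log₂(Q(3)/P(3)) = 0.5176·log₂(0.5176/0.0769) = 1.42380
  Q(4)·log₂(Q(4)/P(4)) = 0.129·log₂(0.129/0.1201) = 0.01330

D_KL(Q||P) = -0.40642 + 0.50783 + 1.42380 + 0.01330 = 1.53851 ≈ 1.5385 bits

These are NOT equal (difference: 0.3252 bits). KL divergence is asymmetric: D_KL(P||Q) ≠ D_KL(Q||P) in general.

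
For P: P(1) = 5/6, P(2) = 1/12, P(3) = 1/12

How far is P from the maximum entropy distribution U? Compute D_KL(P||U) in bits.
0.7683 bits

U(i) = 1/3 for all i

D_KL(P||U) = Σ P(x) log₂(P(x) / (1/3))
           = Σ P(x) log₂(P(x)) + log₂(3)
           = log₂(3) - H(P)

H(P) = -Σ P(x) log₂(P(x)):
  -P(1)·log₂(P(1)) = -(5/6)·log₂(5/6) = 0.21920
  -P(2)·log₂(P(2)) = -(1/12)·log₂(1/12) = 0.29875
  -P(3)·log₂(P(3)) = -(1/12)·log₂(1/12) = 0.29875
H(P) = 0.21920 + 0.29875 + 0.29875 = 0.81670 bits

log₂(3) = 1.58496 bits

D_KL(P||U) = 1.58496 - 0.81670 = 0.76826 ≈ 0.7683 bits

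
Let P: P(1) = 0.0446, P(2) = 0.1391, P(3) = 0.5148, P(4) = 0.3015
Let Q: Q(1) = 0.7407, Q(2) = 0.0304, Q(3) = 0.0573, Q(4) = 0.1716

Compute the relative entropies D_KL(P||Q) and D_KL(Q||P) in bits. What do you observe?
D_KL(P||Q) = 2.0001 bits, D_KL(Q||P) = 2.6149 bits. The two directions give different values (D_KL(Q||P) exceeds D_KL(P||Q) by 0.6148 bits): KL divergence is asymmetric.

D_KL(P||Q) = Σ P(x) log₂(P(x)/Q(x))

Computing term by term:
  P(1)·log₂(P(1)/Q(1)) = 0.0446·log₂(0.0446/0.7407) = -0.18080
  P(2)·log₂(P(2)/Q(2)) = 0.1391·log₂(0.1391/0.0304) = 0.30518
  P(3)·log₂(P(3)/Q(3)) = 0.5148·log₂(0.5148/0.0573) = 1.63058
  P(4)·log₂(P(4)/Q(4)) = 0.3015·log₂(0.3015/0.1716) = 0.24515

D_KL(P||Q) = -0.18080 + 0.30518 + 1.63058 + 0.24515 = 2.00011 ≈ 2.0001 bits

D_KL(Q||P) = Σ Q(x) log₂(Q(x)/P(x))

Computing term by term:
  Q(1)·log₂(Q(1)/P(1)) = 0.7407·log₂(0.7407/0.0446) = 3.00263
  Q(2)·log₂(Q(2)/P(2)) = 0.0304·log₂(0.0304/0.1391) = -0.06670
  Q(3)·log₂(Q(3)/P(3)) = 0.0573·log₂(0.0573/0.5148) = -0.18149
  Q(4)·log₂(Q(4)/P(4)) = 0.1716·log₂(0.1716/0.3015) = -0.13953

D_KL(Q||P) = 3.00263 - 0.06670 - 0.18149 - 0.13953 = 2.61491 ≈ 2.6149 bits

These are NOT equal (difference: 0.6148 bits). KL divergence is asymmetric: D_KL(P||Q) ≠ D_KL(Q||P) in general.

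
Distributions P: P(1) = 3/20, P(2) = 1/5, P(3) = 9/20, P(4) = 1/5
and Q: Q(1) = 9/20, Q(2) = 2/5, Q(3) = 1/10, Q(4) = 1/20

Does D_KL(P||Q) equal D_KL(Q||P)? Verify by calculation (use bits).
D_KL(P||Q) = 0.9387 bits, D_KL(Q||P) = 0.7962 bits. No — D_KL(P||Q) ≠ D_KL(Q||P) for this pair.

D_KL(P||Q) = Σ P(x) log₂(P(x)/Q(x))

Computing term by term:
  P(1)·log₂(P(1)/Q(1)) = (3/20)·log₂((3/20)/(9/20)) = -0.23774
  P(2)·log₂(P(2)/Q(2)) = (1/5)·log₂((1/5)/(2/5)) = -0.20000
  P(3)·log₂(P(3)/Q(3)) = (9/20)·log₂((9/20)/(1/10)) = 0.97647
  P(4)·log₂(P(4)/Q(4)) = (1/5)·log₂((1/5)/(1/20)) = 0.40000

D_KL(P||Q) = -0.23774 - 0.20000 + 0.97647 + 0.40000 = 0.93873 ≈ 0.9387 bits

D_KL(Q||P) = Σ Q(x) log₂(Q(x)/P(x))

Computing term by term:
  Q(1)·log₂(Q(1)/P(1)) = (9/20)·log₂((9/20)/(3/20)) = 0.71323
  Q(2)·log₂(Q(2)/P(2)) = (2/5)·log₂((2/5)/(1/5)) = 0.40000
  Q(3)·log₂(Q(3)/P(3)) = (1/10)·log₂((1/10)/(9/20)) = -0.21699
  Q(4)·log₂(Q(4)/P(4)) = (1/20)·log₂((1/20)/(1/5)) = -0.10000

D_KL(Q||P) = 0.71323 + 0.40000 - 0.21699 - 0.10000 = 0.79624 ≈ 0.7962 bits

These are NOT equal (difference: 0.1425 bits). KL divergence is asymmetric: D_KL(P||Q) ≠ D_KL(Q||P) in general.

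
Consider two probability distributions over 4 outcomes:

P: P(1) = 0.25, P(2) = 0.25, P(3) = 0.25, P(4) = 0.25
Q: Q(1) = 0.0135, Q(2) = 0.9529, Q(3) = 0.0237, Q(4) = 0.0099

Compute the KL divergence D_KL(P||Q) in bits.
2.5845 bits

D_KL(P||Q) = Σ P(x) log₂(P(x)/Q(x))

Computing term by term:
  P(1)·log₂(P(1)/Q(1)) = 0.25·log₂(0.25/0.0135) = 1.05272
  P(2)·log₂(P(2)/Q(2)) = 0.25·log₂(0.25/0.9529) = -0.48260
  P(3)·log₂(P(3)/Q(3)) = 0.25·log₂(0.25/0.0237) = 0.84974
  P(4)·log₂(P(4)/Q(4)) = 0.25·log₂(0.25/0.0099) = 1.16459

D_KL(P||Q) = 1.05272 - 0.48260 + 0.84974 + 1.16459 = 2.58445 ≈ 2.5845 bits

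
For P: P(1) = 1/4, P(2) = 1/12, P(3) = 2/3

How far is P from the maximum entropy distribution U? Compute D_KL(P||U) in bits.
0.3962 bits

U(i) = 1/3 for all i

D_KL(P||U) = Σ P(x) log₂(P(x) / (1/3))
           = Σ P(x) log₂(P(x)) + log₂(3)
           = log₂(3) - H(P)

H(P) = -Σ P(x) log₂(P(x)):
  -P(1)·log₂(P(1)) = -(1/4)·log₂(1/4) = 0.50000
  -P(2)·log₂(P(2)) = -(1/12)·log₂(1/12) = 0.29875
  -P(3)·log₂(P(3)) = -(2/3)·log₂(2/3) = 0.38998
H(P) = 0.50000 + 0.29875 + 0.38998 = 1.18873 bits

log₂(3) = 1.58496 bits

D_KL(P||U) = 1.58496 - 1.18873 = 0.39623 ≈ 0.3962 bits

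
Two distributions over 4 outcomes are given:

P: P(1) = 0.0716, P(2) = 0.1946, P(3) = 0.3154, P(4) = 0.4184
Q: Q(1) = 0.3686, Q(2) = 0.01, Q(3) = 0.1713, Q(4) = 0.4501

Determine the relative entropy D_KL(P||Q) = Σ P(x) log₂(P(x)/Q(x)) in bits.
0.8978 bits

D_KL(P||Q) = Σ P(x) log₂(P(x)/Q(x))

Computing term by term:
  P(1)·log₂(P(1)/Q(1)) = 0.0716·log₂(0.0716/0.3686) = -0.16926
  P(2)·log₂(P(2)/Q(2)) = 0.1946·log₂(0.1946/0.01) = 0.83336
  P(3)·log₂(P(3)/Q(3)) = 0.3154·log₂(0.3154/0.1713) = 0.27776
  P(4)·log₂(P(4)/Q(4)) = 0.4184·log₂(0.4184/0.4501) = -0.04408

D_KL(P||Q) = -0.16926 + 0.83336 + 0.27776 - 0.04408 = 0.89778 ≈ 0.8978 bits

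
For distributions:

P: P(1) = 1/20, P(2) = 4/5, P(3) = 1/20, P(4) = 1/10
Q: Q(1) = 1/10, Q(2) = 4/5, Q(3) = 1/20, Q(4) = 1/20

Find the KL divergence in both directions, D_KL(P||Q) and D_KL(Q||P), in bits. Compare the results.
D_KL(P||Q) = 0.0500 bits, D_KL(Q||P) = 0.0500 bits. The two directions give exactly the same value for this pair.

D_KL(P||Q) = Σ P(x) log₂(P(x)/Q(x))

Computing term by term:
  P(1)·log₂(P(1)/Q(1)) = (1/20)·log₂((1/20)/(1/10)) = -0.05000
  P(2)·log₂(P(2)/Q(2)) = (4/5)·log₂((4/5)/(4/5)) = 0.00000
  P(3)·log₂(P(3)/Q(3)) = (1/20)·log₂((1/20)/(1/20)) = 0.00000
  P(4)·log₂(P(4)/Q(4)) = (1/10)·log₂((1/10)/(1/20)) = 0.10000

D_KL(P||Q) = -0.05000 + 0.00000 + 0.00000 + 0.10000 = 0.05000 ≈ 0.0500 bits

D_KL(Q||P) = Σ Q(x) log₂(Q(x)/P(x))

Computing term by term:
  Q(1)·log₂(Q(1)/P(1)) = (1/10)·log₂((1/10)/(1/20)) = 0.10000
  Q(2)·log₂(Q(2)/P(2)) = (4/5)·log₂((4/5)/(4/5)) = 0.00000
  Q(3)·log₂(Q(3)/P(3)) = (1/20)·log₂((1/20)/(1/20)) = 0.00000
  Q(4)·log₂(Q(4)/P(4)) = (1/20)·log₂((1/20)/(1/10)) = -0.05000

D_KL(Q||P) = 0.10000 + 0.00000 + 0.00000 - 0.05000 = 0.05000 ≈ 0.0500 bits

These ARE equal here. Q is P with outcomes relabeled (Q(1) = P(4), Q(4) = P(1)) by a relabeling that is its own inverse, so the two sums contain exactly the same terms in a different order. This is a special case — KL divergence is not symmetric in general: D_KL(P||Q) ≠ D_KL(Q||P) for most P, Q.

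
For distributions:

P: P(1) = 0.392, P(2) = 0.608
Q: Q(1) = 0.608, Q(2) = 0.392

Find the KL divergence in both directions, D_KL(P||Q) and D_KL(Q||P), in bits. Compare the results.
D_KL(P||Q) = 0.1368 bits, D_KL(Q||P) = 0.1368 bits. The two directions give exactly the same value for this pair.

D_KL(P||Q) = Σ P(x) log₂(P(x)/Q(x))

Computing term by term:
  P(1)·log₂(P(1)/Q(1)) = 0.392·log₂(0.392/0.608) = -0.24822
  P(2)·log₂(P(2)/Q(2)) = 0.608·log₂(0.608/0.392) = 0.38500

D_KL(P||Q) = -0.24822 + 0.38500 = 0.13678 ≈ 0.1368 bits

D_KL(Q||P) = Σ Q(x) log₂(Q(x)/P(x))

Computing term by term:
  Q(1)·log₂(Q(1)/P(1)) = 0.608·log₂(0.608/0.392) = 0.38500
  Q(2)·log₂(Q(2)/P(2)) = 0.392·log₂(0.392/0.608) = -0.24822

D_KL(Q||P) = 0.38500 - 0.24822 = 0.13678 ≈ 0.1368 bits

These ARE equal here. Q is P with outcomes relabeled (Q(1) = P(2), Q(2) = P(1)) by a relabeling that is its own inverse, so the two sums contain exactly the same terms in a different order. This is a special case — KL divergence is not symmetric in general: D_KL(P||Q) ≠ D_KL(Q||P) for most P, Q.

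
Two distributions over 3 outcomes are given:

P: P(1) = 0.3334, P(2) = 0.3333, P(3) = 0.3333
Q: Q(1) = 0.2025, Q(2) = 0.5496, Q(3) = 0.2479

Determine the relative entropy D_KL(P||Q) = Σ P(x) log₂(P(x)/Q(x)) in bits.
0.1417 bits

D_KL(P||Q) = Σ P(x) log₂(P(x)/Q(x))

Computing term by term:
  P(1)·log₂(P(1)/Q(1)) = 0.3334·log₂(0.3334/0.2025) = 0.23983
  P(2)·log₂(P(2)/Q(2)) = 0.3333·log₂(0.3333/0.5496) = -0.24050
  P(3)·log₂(P(3)/Q(3)) = 0.3333·log₂(0.3333/0.2479) = 0.14234

D_KL(P||Q) = 0.23983 - 0.24050 + 0.14234 = 0.14167 ≈ 0.1417 bits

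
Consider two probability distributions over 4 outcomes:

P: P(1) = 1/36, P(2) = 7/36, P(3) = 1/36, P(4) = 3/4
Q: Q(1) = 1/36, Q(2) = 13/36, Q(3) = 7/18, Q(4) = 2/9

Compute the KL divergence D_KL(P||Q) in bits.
1.0368 bits

D_KL(P||Q) = Σ P(x) log₂(P(x)/Q(x))

Computing term by term:
  P(1)·log₂(P(1)/Q(1)) = (1/36)·log₂((1/36)/(1/36)) = 0.00000
  P(2)·log₂(P(2)/Q(2)) = (7/36)·log₂((7/36)/(13/36)) = -0.17366
  P(3)·log₂(P(3)/Q(3)) = (1/36)·log₂((1/36)/(7/18)) = -0.10576
  P(4)·log₂(P(4)/Q(4)) = (3/4)·log₂((3/4)/(2/9)) = 1.31617

D_KL(P||Q) = 0.00000 - 0.17366 - 0.10576 + 1.31617 = 1.03675 ≈ 1.0368 bits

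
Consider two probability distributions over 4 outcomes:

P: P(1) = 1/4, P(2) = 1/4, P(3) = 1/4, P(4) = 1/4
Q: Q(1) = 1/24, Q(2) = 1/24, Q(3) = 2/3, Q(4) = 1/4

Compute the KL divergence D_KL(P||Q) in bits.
0.9387 bits

D_KL(P||Q) = Σ P(x) log₂(P(x)/Q(x))

Computing term by term:
  P(1)·log₂(P(1)/Q(1)) = (1/4)·log₂((1/4)/(1/24)) = 0.64624
  P(2)·log₂(P(2)/Q(2)) = (1/4)·log₂((1/4)/(1/24)) = 0.64624
  P(3)·log₂(P(3)/Q(3)) = (1/4)·log₂((1/4)/(2/3)) = -0.35376
  P(4)·log₂(P(4)/Q(4)) = (1/4)·log₂((1/4)/(1/4)) = 0.00000

D_KL(P||Q) = 0.64624 + 0.64624 - 0.35376 + 0.00000 = 0.93872 ≈ 0.9387 bits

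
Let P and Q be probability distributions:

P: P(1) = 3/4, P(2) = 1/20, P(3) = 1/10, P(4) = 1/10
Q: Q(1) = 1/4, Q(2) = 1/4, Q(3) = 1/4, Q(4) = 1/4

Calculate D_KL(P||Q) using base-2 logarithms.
0.8082 bits

D_KL(P||Q) = Σ P(x) log₂(P(x)/Q(x))

Computing term by term:
  P(1)·log₂(P(1)/Q(1)) = (3/4)·log₂((3/4)/(1/4)) = 1.18872
  P(2)·log₂(P(2)/Q(2)) = (1/20)·log₂((1/20)/(1/4)) = -0.11610
  P(3)·log₂(P(3)/Q(3)) = (1/10)·log₂((1/10)/(1/4)) = -0.13219
  P(4)·log₂(P(4)/Q(4)) = (1/10)·log₂((1/10)/(1/4)) = -0.13219

D_KL(P||Q) = 1.18872 - 0.11610 - 0.13219 - 0.13219 = 0.80824 ≈ 0.8082 bits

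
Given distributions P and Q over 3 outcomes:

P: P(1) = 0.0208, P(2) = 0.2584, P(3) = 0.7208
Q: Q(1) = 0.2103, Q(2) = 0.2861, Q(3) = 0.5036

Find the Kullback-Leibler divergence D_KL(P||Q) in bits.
0.2655 bits

D_KL(P||Q) = Σ P(x) log₂(P(x)/Q(x))

Computing term by term:
  P(1)·log₂(P(1)/Q(1)) = 0.0208·log₂(0.0208/0.2103) = -0.06943
  P(2)·log₂(P(2)/Q(2)) = 0.2584·log₂(0.2584/0.2861) = -0.03796
  P(3)·log₂(P(3)/Q(3)) = 0.7208·log₂(0.7208/0.5036) = 0.37288

D_KL(P||Q) = -0.06943 - 0.03796 + 0.37288 = 0.26549 ≈ 0.2655 bits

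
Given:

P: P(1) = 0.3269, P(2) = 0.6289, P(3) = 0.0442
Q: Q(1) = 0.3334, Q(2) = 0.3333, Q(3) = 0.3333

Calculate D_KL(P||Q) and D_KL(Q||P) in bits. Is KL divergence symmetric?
D_KL(P||Q) = 0.4380 bits, D_KL(Q||P) = 0.6756 bits. No, KL divergence is not symmetric.

D_KL(P||Q) = Σ P(x) log₂(P(x)/Q(x))

Computing term by term:
  P(1)·log₂(P(1)/Q(1)) = 0.3269·log₂(0.3269/0.3334) = -0.00929
  P(2)·log₂(P(2)/Q(2)) = 0.6289·log₂(0.6289/0.3333) = 0.57608
  P(3)·log₂(P(3)/Q(3)) = 0.0442·log₂(0.0442/0.3333) = -0.12883

D_KL(P||Q) = -0.00929 + 0.57608 - 0.12883 = 0.43796 ≈ 0.4380 bits

D_KL(Q||P) = Σ Q(x) log₂(Q(x)/P(x))

Computing term by term:
  Q(1)·log₂(Q(1)/P(1)) = 0.3334·log₂(0.3334/0.3269) = 0.00947
  Q(2)·log₂(Q(2)/P(2)) = 0.3333·log₂(0.3333/0.6289) = -0.30531
  Q(3)·log₂(Q(3)/P(3)) = 0.3333·log₂(0.3333/0.0442) = 0.97147

D_KL(Q||P) = 0.00947 - 0.30531 + 0.97147 = 0.67563 ≈ 0.6756 bits

These are NOT equal (difference: 0.2376 bits). KL divergence is asymmetric: D_KL(P||Q) ≠ D_KL(Q||P) in general.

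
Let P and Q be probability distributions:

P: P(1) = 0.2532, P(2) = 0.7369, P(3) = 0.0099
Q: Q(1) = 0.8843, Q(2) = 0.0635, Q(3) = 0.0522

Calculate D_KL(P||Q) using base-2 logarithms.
2.1256 bits

D_KL(P||Q) = Σ P(x) log₂(P(x)/Q(x))

Computing term by term:
  P(1)·log₂(P(1)/Q(1)) = 0.2532·log₂(0.2532/0.8843) = -0.45684
  P(2)·log₂(P(2)/Q(2)) = 0.7369·log₂(0.7369/0.0635) = 2.60615
  P(3)·log₂(P(3)/Q(3)) = 0.0099·log₂(0.0099/0.0522) = -0.02375

D_KL(P||Q) = -0.45684 + 2.60615 - 0.02375 = 2.12556 ≈ 2.1256 bits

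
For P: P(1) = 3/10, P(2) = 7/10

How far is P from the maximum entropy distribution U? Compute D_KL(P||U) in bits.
0.1187 bits

U(i) = 1/2 for all i

D_KL(P||U) = Σ P(x) log₂(P(x) / (1/2))
           = Σ P(x) log₂(P(x)) + log₂(2)
           = log₂(2) - H(P)

H(P) = -Σ P(x) log₂(P(x)):
  -P(1)·log₂(P(1)) = -(3/10)·log₂(3/10) = 0.52109
  -P(2)·log₂(P(2)) = -(7/10)·log₂(7/10) = 0.36020
H(P) = 0.52109 + 0.36020 = 0.88129 bits

log₂(2) = 1.00000 bits

D_KL(P||U) = 1.00000 - 0.88129 = 0.11871 ≈ 0.1187 bits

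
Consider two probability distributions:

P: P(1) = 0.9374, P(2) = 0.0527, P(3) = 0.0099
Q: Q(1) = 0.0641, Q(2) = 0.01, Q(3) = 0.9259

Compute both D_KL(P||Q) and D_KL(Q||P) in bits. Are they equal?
D_KL(P||Q) = 3.6895 bits, D_KL(Q||P) = 5.7901 bits. No, they are not equal.

D_KL(P||Q) = Σ P(x) log₂(P(x)/Q(x))

Computing term by term:
  P(1)·log₂(P(1)/Q(1)) = 0.9374·log₂(0.9374/0.0641) = 3.62799
  P(2)·log₂(P(2)/Q(2)) = 0.0527·log₂(0.0527/0.01) = 0.12636
  P(3)·log₂(P(3)/Q(3)) = 0.0099·log₂(0.0099/0.9259) = -0.06482

D_KL(P||Q) = 3.62799 + 0.12636 - 0.06482 = 3.68953 ≈ 3.6895 bits

D_KL(Q||P) = Σ Q(x) log₂(Q(x)/P(x))

Computing term by term:
  Q(1)·log₂(Q(1)/P(1)) = 0.0641·log₂(0.0641/0.9374) = -0.24808
  Q(2)·log₂(Q(2)/P(2)) = 0.01·log₂(0.01/0.0527) = -0.02398
  Q(3)·log₂(Q(3)/P(3)) = 0.9259·log₂(0.9259/0.0099) = 6.06213

D_KL(Q||P) = -0.24808 - 0.02398 + 6.06213 = 5.79007 ≈ 5.7901 bits

These are NOT equal (difference: 2.1006 bits). KL divergence is asymmetric: D_KL(P||Q) ≠ D_KL(Q||P) in general.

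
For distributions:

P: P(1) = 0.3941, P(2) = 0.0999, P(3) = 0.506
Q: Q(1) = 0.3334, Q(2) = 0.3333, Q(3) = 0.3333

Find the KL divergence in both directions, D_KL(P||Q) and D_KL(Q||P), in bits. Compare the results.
D_KL(P||Q) = 0.2262 bits, D_KL(Q||P) = 0.2982 bits. D_KL(Q||P) is larger than D_KL(P||Q) by 0.0720 bits; the two directions differ.

D_KL(P||Q) = Σ P(x) log₂(P(x)/Q(x))

Computing term by term:
  P(1)·log₂(P(1)/Q(1)) = 0.3941·log₂(0.3941/0.3334) = 0.09510
  P(2)·log₂(P(2)/Q(2)) = 0.0999·log₂(0.0999/0.3333) = -0.17365
  P(3)·log₂(P(3)/Q(3)) = 0.506·log₂(0.506/0.3333) = 0.30477

D_KL(P||Q) = 0.09510 - 0.17365 + 0.30477 = 0.22622 ≈ 0.2262 bits

D_KL(Q||P) = Σ Q(x) log₂(Q(x)/P(x))

Computing term by term:
  Q(1)·log₂(Q(1)/P(1)) = 0.3334·log₂(0.3334/0.3941) = -0.08045
  Q(2)·log₂(Q(2)/P(2)) = 0.3333·log₂(0.3333/0.0999) = 0.57936
  Q(3)·log₂(Q(3)/P(3)) = 0.3333·log₂(0.3333/0.506) = -0.20075

D_KL(Q||P) = -0.08045 + 0.57936 - 0.20075 = 0.29816 ≈ 0.2982 bits

These are NOT equal (difference: 0.0720 bits). KL divergence is asymmetric: D_KL(P||Q) ≠ D_KL(Q||P) in general.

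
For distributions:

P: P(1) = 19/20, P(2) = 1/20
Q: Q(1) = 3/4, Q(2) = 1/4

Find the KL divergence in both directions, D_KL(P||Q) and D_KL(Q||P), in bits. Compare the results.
D_KL(P||Q) = 0.2079 bits, D_KL(Q||P) = 0.3247 bits. D_KL(Q||P) is larger than D_KL(P||Q) by 0.1168 bits; the two directions differ.

D_KL(P||Q) = Σ P(x) log₂(P(x)/Q(x))

Computing term by term:
  P(1)·log₂(P(1)/Q(1)) = (19/20)·log₂((19/20)/(3/4)) = 0.32399
  P(2)·log₂(P(2)/Q(2)) = (1/20)·log₂((1/20)/(1/4)) = -0.11610

D_KL(P||Q) = 0.32399 - 0.11610 = 0.20789 ≈ 0.2079 bits

D_KL(Q||P) = Σ Q(x) log₂(Q(x)/P(x))

Computing term by term:
  Q(1)·log₂(Q(1)/P(1)) = (3/4)·log₂((3/4)/(19/20)) = -0.25578
  Q(2)·log₂(Q(2)/P(2)) = (1/4)·log₂((1/4)/(1/20)) = 0.58048

D_KL(Q||P) = -0.25578 + 0.58048 = 0.32470 ≈ 0.3247 bits

These are NOT equal (difference: 0.1168 bits). KL divergence is asymmetric: D_KL(P||Q) ≠ D_KL(Q||P) in general.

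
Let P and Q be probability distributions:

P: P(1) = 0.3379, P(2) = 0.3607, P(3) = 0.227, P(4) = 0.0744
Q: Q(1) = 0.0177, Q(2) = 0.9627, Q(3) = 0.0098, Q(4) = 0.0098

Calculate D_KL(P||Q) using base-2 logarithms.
2.1736 bits

D_KL(P||Q) = Σ P(x) log₂(P(x)/Q(x))

Computing term by term:
  P(1)·log₂(P(1)/Q(1)) = 0.3379·log₂(0.3379/0.0177) = 1.43769
  P(2)·log₂(P(2)/Q(2)) = 0.3607·log₂(0.3607/0.9627) = -0.51085
  P(3)·log₂(P(3)/Q(3)) = 0.227·log₂(0.227/0.0098) = 1.02917
  P(4)·log₂(P(4)/Q(4)) = 0.0744·log₂(0.0744/0.0098) = 0.21758

D_KL(P||Q) = 1.43769 - 0.51085 + 1.02917 + 0.21758 = 2.17359 ≈ 2.1736 bits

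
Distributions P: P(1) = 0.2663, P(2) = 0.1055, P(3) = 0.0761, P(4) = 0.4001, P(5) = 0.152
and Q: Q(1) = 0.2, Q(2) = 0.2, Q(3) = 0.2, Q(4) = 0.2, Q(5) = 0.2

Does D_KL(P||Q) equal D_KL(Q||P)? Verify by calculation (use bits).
D_KL(P||Q) = 0.2466 bits, D_KL(Q||P) = 0.2599 bits. No — D_KL(P||Q) ≠ D_KL(Q||P) for this pair.

D_KL(P||Q) = Σ P(x) log₂(P(x)/Q(x))

Computing term by term:
  P(1)·log₂(P(1)/Q(1)) = 0.2663·log₂(0.2663/0.2) = 0.11000
  P(2)·log₂(P(2)/Q(2)) = 0.1055·log₂(0.1055/0.2) = -0.09735
  P(3)·log₂(P(3)/Q(3)) = 0.0761·log₂(0.0761/0.2) = -0.10609
  P(4)·log₂(P(4)/Q(4)) = 0.4001·log₂(0.4001/0.2) = 0.40024
  P(5)·log₂(P(5)/Q(5)) = 0.152·log₂(0.152/0.2) = -0.06018

D_KL(P||Q) = 0.11000 - 0.09735 - 0.10609 + 0.40024 - 0.06018 = 0.24662 ≈ 0.2466 bits

D_KL(Q||P) = Σ Q(x) log₂(Q(x)/P(x))

Computing term by term:
  Q(1)·log₂(Q(1)/P(1)) = 0.2·log₂(0.2/0.2663) = -0.08261
  Q(2)·log₂(Q(2)/P(2)) = 0.2·log₂(0.2/0.1055) = 0.18455
  Q(3)·log₂(Q(3)/P(3)) = 0.2·log₂(0.2/0.0761) = 0.27881
  Q(4)·log₂(Q(4)/P(4)) = 0.2·log₂(0.2/0.4001) = -0.20007
  Q(5)·log₂(Q(5)/P(5)) = 0.2·log₂(0.2/0.152) = 0.07919

D_KL(Q||P) = -0.08261 + 0.18455 + 0.27881 - 0.20007 + 0.07919 = 0.25987 ≈ 0.2599 bits

These are NOT equal (difference: 0.0133 bits). KL divergence is asymmetric: D_KL(P||Q) ≠ D_KL(Q||P) in general.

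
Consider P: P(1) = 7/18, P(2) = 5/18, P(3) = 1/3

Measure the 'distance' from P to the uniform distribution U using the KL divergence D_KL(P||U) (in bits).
0.0134 bits

U(i) = 1/3 for all i

D_KL(P||U) = Σ P(x) log₂(P(x) / (1/3))
           = Σ P(x) log₂(P(x)) + log₂(3)
           = log₂(3) - H(P)

H(P) = -Σ P(x) log₂(P(x)):
  -P(1)·log₂(P(1)) = -(7/18)·log₂(7/18) = 0.52989
  -P(2)·log₂(P(2)) = -(5/18)·log₂(5/18) = 0.51333
  -P(3)·log₂(P(3)) = -(1/3)·log₂(1/3) = 0.52832
H(P) = 0.52989 + 0.51333 + 0.52832 = 1.57154 bits

log₂(3) = 1.58496 bits

D_KL(P||U) = 1.58496 - 1.57154 = 0.01342 ≈ 0.0134 bits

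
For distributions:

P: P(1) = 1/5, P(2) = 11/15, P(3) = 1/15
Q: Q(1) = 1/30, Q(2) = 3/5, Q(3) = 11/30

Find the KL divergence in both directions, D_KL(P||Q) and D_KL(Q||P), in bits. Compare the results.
D_KL(P||Q) = 0.5653 bits, D_KL(Q||P) = 0.6419 bits. D_KL(Q||P) is larger than D_KL(P||Q) by 0.0766 bits; the two directions differ.

D_KL(P||Q) = Σ P(x) log₂(P(x)/Q(x))

Computing term by term:
  P(1)·log₂(P(1)/Q(1)) = (1/5)·log₂((1/5)/(1/30)) = 0.51699
  P(2)·log₂(P(2)/Q(2)) = (11/15)·log₂((11/15)/(3/5)) = 0.21230
  P(3)·log₂(P(3)/Q(3)) = (1/15)·log₂((1/15)/(11/30)) = -0.16396

D_KL(P||Q) = 0.51699 + 0.21230 - 0.16396 = 0.56533 ≈ 0.5653 bits

D_KL(Q||P) = Σ Q(x) log₂(Q(x)/P(x))

Computing term by term:
  Q(1)·log₂(Q(1)/P(1)) = (1/30)·log₂((1/30)/(1/5)) = -0.08617
  Q(2)·log₂(Q(2)/P(2)) = (3/5)·log₂((3/5)/(11/15)) = -0.17370
  Q(3)·log₂(Q(3)/P(3)) = (11/30)·log₂((11/30)/(1/15)) = 0.90179

D_KL(Q||P) = -0.08617 - 0.17370 + 0.90179 = 0.64192 ≈ 0.6419 bits

These are NOT equal (difference: 0.0766 bits). KL divergence is asymmetric: D_KL(P||Q) ≠ D_KL(Q||P) in general.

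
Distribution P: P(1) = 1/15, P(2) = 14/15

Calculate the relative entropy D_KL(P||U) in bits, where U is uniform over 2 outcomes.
0.6466 bits

U(i) = 1/2 for all i

D_KL(P||U) = Σ P(x) log₂(P(x) / (1/2))
           = Σ P(x) log₂(P(x)) + log₂(2)
           = log₂(2) - H(P)

H(P) = -Σ P(x) log₂(P(x)):
  -P(1)·log₂(P(1)) = -(1/15)·log₂(1/15) = 0.26046
  -P(2)·log₂(P(2)) = -(14/15)·log₂(14/15) = 0.09290
H(P) = 0.26046 + 0.09290 = 0.35336 bits

log₂(2) = 1.00000 bits

D_KL(P||U) = 1.00000 - 0.35336 = 0.64664 ≈ 0.6466 bits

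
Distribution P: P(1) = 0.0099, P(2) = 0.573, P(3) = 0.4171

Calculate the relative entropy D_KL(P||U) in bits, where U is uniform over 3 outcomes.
0.5325 bits

U(i) = 1/3 for all i

D_KL(P||U) = Σ P(x) log₂(P(x) / (1/3))
           = Σ P(x) log₂(P(x)) + log₂(3)
           = log₂(3) - H(P)

H(P) = -Σ P(x) log₂(P(x)):
  -P(1)·log₂(P(1)) = -(0.0099)·log₂(0.0099) = 0.06592
  -P(2)·log₂(P(2)) = -(0.573)·log₂(0.573) = 0.46034
  -P(3)·log₂(P(3)) = -(0.4171)·log₂(0.4171) = 0.52619
H(P) = 0.06592 + 0.46034 + 0.52619 = 1.05245 bits

log₂(3) = 1.58496 bits

D_KL(P||U) = 1.58496 - 1.05245 = 0.53251 ≈ 0.5325 bits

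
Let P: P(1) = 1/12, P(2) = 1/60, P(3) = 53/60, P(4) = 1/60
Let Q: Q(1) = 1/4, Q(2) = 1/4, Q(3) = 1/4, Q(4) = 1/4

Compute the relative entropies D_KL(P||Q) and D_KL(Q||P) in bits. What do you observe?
D_KL(P||Q) = 1.3463 bits, D_KL(Q||P) = 1.8944 bits. The two directions give different values (D_KL(Q||P) exceeds D_KL(P||Q) by 0.5481 bits): KL divergence is asymmetric.

D_KL(P||Q) = Σ P(x) log₂(P(x)/Q(x))

Computing term by term:
  P(1)·log₂(P(1)/Q(1)) = (1/12)·log₂((1/12)/(1/4)) = -0.13208
  P(2)·log₂(P(2)/Q(2)) = (1/60)·log₂((1/60)/(1/4)) = -0.06511
  P(3)·log₂(P(3)/Q(3)) = (53/60)·log₂((53/60)/(1/4)) = 1.60858
  P(4)·log₂(P(4)/Q(4)) = (1/60)·log₂((1/60)/(1/4)) = -0.06511

D_KL(P||Q) = -0.13208 - 0.06511 + 1.60858 - 0.06511 = 1.34628 ≈ 1.3463 bits

D_KL(Q||P) = Σ Q(x) log₂(Q(x)/P(x))

Computing term by term:
  Q(1)·log₂(Q(1)/P(1)) = (1/4)·log₂((1/4)/(1/12)) = 0.39624
  Q(2)·log₂(Q(2)/P(2)) = (1/4)·log₂((1/4)/(1/60)) = 0.97672
  Q(3)·log₂(Q(3)/P(3)) = (1/4)·log₂((1/4)/(53/60)) = -0.45526
  Q(4)·log₂(Q(4)/P(4)) = (1/4)·log₂((1/4)/(1/60)) = 0.97672

D_KL(Q||P) = 0.39624 + 0.97672 - 0.45526 + 0.97672 = 1.89442 ≈ 1.8944 bits

These are NOT equal (difference: 0.5481 bits). KL divergence is asymmetric: D_KL(P||Q) ≠ D_KL(Q||P) in general.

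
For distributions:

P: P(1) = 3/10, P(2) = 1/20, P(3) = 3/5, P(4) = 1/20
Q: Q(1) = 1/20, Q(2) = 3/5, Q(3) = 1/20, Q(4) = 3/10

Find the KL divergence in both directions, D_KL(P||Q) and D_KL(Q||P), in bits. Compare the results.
D_KL(P||Q) = 2.6180 bits, D_KL(Q||P) = 2.6180 bits. The two directions give exactly the same value for this pair.

D_KL(P||Q) = Σ P(x) log₂(P(x)/Q(x))

Computing term by term:
  P(1)·log₂(P(1)/Q(1)) = (3/10)·log₂((3/10)/(1/20)) = 0.77549
  P(2)·log₂(P(2)/Q(2)) = (1/20)·log₂((1/20)/(3/5)) = -0.17925
  P(3)·log₂(P(3)/Q(3)) = (3/5)·log₂((3/5)/(1/20)) = 2.15098
  P(4)·log₂(P(4)/Q(4)) = (1/20)·log₂((1/20)/(3/10)) = -0.12925

D_KL(P||Q) = 0.77549 - 0.17925 + 2.15098 - 0.12925 = 2.61797 ≈ 2.6180 bits

D_KL(Q||P) = Σ Q(x) log₂(Q(x)/P(x))

Computing term by term:
  Q(1)·log₂(Q(1)/P(1)) = (1/20)·log₂((1/20)/(3/10)) = -0.12925
  Q(2)·log₂(Q(2)/P(2)) = (3/5)·log₂((3/5)/(1/20)) = 2.15098
  Q(3)·log₂(Q(3)/P(3)) = (1/20)·log₂((1/20)/(3/5)) = -0.17925
  Q(4)·log₂(Q(4)/P(4)) = (3/10)·log₂((3/10)/(1/20)) = 0.77549

D_KL(Q||P) = -0.12925 + 2.15098 - 0.17925 + 0.77549 = 2.61797 ≈ 2.6180 bits

These ARE equal here. Q is P with outcomes relabeled (Q(1) = P(4), Q(2) = P(3), Q(3) = P(2), Q(4) = P(1)) by a relabeling that is its own inverse, so the two sums contain exactly the same terms in a different order. This is a special case — KL divergence is not symmetric in general: D_KL(P||Q) ≠ D_KL(Q||P) for most P, Q.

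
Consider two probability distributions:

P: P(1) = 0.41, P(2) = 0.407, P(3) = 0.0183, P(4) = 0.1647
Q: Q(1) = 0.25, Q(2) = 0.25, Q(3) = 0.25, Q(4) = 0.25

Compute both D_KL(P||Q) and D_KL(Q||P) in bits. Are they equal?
D_KL(P||Q) = 0.4106 bits, D_KL(Q||P) = 0.7393 bits. No, they are not equal.

D_KL(P||Q) = Σ P(x) log₂(P(x)/Q(x))

Computing term by term:
  P(1)·log₂(P(1)/Q(1)) = 0.41·log₂(0.41/0.25) = 0.29262
  P(2)·log₂(P(2)/Q(2)) = 0.407·log₂(0.407/0.25) = 0.28616
  P(3)·log₂(P(3)/Q(3)) = 0.0183·log₂(0.0183/0.25) = -0.06903
  P(4)·log₂(P(4)/Q(4)) = 0.1647·log₂(0.1647/0.25) = -0.09916

D_KL(P||Q) = 0.29262 + 0.28616 - 0.06903 - 0.09916 = 0.41059 ≈ 0.4106 bits

D_KL(Q||P) = Σ Q(x) log₂(Q(x)/P(x))

Computing term by term:
  Q(1)·log₂(Q(1)/P(1)) = 0.25·log₂(0.25/0.41) = -0.17842
  Q(2)·log₂(Q(2)/P(2)) = 0.25·log₂(0.25/0.407) = -0.17578
  Q(3)·log₂(Q(3)/P(3)) = 0.25·log₂(0.25/0.0183) = 0.94300
  Q(4)·log₂(Q(4)/P(4)) = 0.25·log₂(0.25/0.1647) = 0.15052

D_KL(Q||P) = -0.17842 - 0.17578 + 0.94300 + 0.15052 = 0.73932 ≈ 0.7393 bits

These are NOT equal (difference: 0.3287 bits). KL divergence is asymmetric: D_KL(P||Q) ≠ D_KL(Q||P) in general.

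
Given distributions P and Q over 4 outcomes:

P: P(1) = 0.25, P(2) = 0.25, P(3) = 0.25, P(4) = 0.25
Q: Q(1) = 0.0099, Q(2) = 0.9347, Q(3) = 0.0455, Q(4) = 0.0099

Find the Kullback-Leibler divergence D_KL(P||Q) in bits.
2.4680 bits

D_KL(P||Q) = Σ P(x) log₂(P(x)/Q(x))

Computing term by term:
  P(1)·log₂(P(1)/Q(1)) = 0.25·log₂(0.25/0.0099) = 1.16459
  P(2)·log₂(P(2)/Q(2)) = 0.25·log₂(0.25/0.9347) = -0.47564
  P(3)·log₂(P(3)/Q(3)) = 0.25·log₂(0.25/0.0455) = 0.61450
  P(4)·log₂(P(4)/Q(4)) = 0.25·log₂(0.25/0.0099) = 1.16459

D_KL(P||Q) = 1.16459 - 0.47564 + 0.61450 + 1.16459 = 2.46804 ≈ 2.4680 bits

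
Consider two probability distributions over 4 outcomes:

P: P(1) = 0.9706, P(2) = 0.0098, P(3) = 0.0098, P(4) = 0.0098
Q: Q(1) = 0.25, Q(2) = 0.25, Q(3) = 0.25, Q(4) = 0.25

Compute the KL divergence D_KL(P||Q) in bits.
1.7620 bits

D_KL(P||Q) = Σ P(x) log₂(P(x)/Q(x))

Computing term by term:
  P(1)·log₂(P(1)/Q(1)) = 0.9706·log₂(0.9706/0.25) = 1.89941
  P(2)·log₂(P(2)/Q(2)) = 0.0098·log₂(0.0098/0.25) = -0.04580
  P(3)·log₂(P(3)/Q(3)) = 0.0098·log₂(0.0098/0.25) = -0.04580
  P(4)·log₂(P(4)/Q(4)) = 0.0098·log₂(0.0098/0.25) = -0.04580

D_KL(P||Q) = 1.89941 - 0.04580 - 0.04580 - 0.04580 = 1.76201 ≈ 1.7620 bits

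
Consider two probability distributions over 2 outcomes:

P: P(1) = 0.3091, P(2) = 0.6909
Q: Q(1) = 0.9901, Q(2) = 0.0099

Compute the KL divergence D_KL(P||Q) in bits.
3.7126 bits

D_KL(P||Q) = Σ P(x) log₂(P(x)/Q(x))

Computing term by term:
  P(1)·log₂(P(1)/Q(1)) = 0.3091·log₂(0.3091/0.9901) = -0.51913
  P(2)·log₂(P(2)/Q(2)) = 0.6909·log₂(0.6909/0.0099) = 4.23170

D_KL(P||Q) = -0.51913 + 4.23170 = 3.71257 ≈ 3.7126 bits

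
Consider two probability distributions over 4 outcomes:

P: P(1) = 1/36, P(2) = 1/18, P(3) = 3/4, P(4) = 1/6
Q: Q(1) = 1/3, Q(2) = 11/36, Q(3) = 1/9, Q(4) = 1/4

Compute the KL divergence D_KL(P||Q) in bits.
1.7325 bits

D_KL(P||Q) = Σ P(x) log₂(P(x)/Q(x))

Computing term by term:
  P(1)·log₂(P(1)/Q(1)) = (1/36)·log₂((1/36)/(1/3)) = -0.09958
  P(2)·log₂(P(2)/Q(2)) = (1/18)·log₂((1/18)/(11/36)) = -0.13664
  P(3)·log₂(P(3)/Q(3)) = (3/4)·log₂((3/4)/(1/9)) = 2.06617
  P(4)·log₂(P(4)/Q(4)) = (1/6)·log₂((1/6)/(1/4)) = -0.09749

D_KL(P||Q) = -0.09958 - 0.13664 + 2.06617 - 0.09749 = 1.73246 ≈ 1.7325 bits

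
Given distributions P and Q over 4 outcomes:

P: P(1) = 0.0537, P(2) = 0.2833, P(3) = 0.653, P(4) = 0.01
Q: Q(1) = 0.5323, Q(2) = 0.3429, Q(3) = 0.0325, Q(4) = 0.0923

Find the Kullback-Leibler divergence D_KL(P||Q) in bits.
2.5388 bits

D_KL(P||Q) = Σ P(x) log₂(P(x)/Q(x))

Computing term by term:
  P(1)·log₂(P(1)/Q(1)) = 0.0537·log₂(0.0537/0.5323) = -0.17771
  P(2)·log₂(P(2)/Q(2)) = 0.2833·log₂(0.2833/0.3429) = -0.07804
  P(3)·log₂(P(3)/Q(3)) = 0.653·log₂(0.653/0.0325) = 2.82656
  P(4)·log₂(P(4)/Q(4)) = 0.01·log₂(0.01/0.0923) = -0.03206

D_KL(P||Q) = -0.17771 - 0.07804 + 2.82656 - 0.03206 = 2.53875 ≈ 2.5388 bits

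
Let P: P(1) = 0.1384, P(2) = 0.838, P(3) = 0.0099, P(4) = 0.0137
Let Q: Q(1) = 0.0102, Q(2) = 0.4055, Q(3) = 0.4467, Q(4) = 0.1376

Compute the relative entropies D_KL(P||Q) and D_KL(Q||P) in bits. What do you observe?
D_KL(P||Q) = 1.2983 bits, D_KL(Q||P) = 2.4499 bits. The two directions give different values (D_KL(Q||P) exceeds D_KL(P||Q) by 1.1516 bits): KL divergence is asymmetric.

D_KL(P||Q) = Σ P(x) log₂(P(x)/Q(x))

Computing term by term:
  P(1)·log₂(P(1)/Q(1)) = 0.1384·log₂(0.1384/0.0102) = 0.52069
  P(2)·log₂(P(2)/Q(2)) = 0.838·log₂(0.838/0.4055) = 0.87759
  P(3)·log₂(P(3)/Q(3)) = 0.0099·log₂(0.0099/0.4467) = -0.05441
  P(4)·log₂(P(4)/Q(4)) = 0.0137·log₂(0.0137/0.1376) = -0.04560

D_KL(P||Q) = 0.52069 + 0.87759 - 0.05441 - 0.04560 = 1.29827 ≈ 1.2983 bits

D_KL(Q||P) = Σ Q(x) log₂(Q(x)/P(x))

Computing term by term:
  Q(1)·log₂(Q(1)/P(1)) = 0.0102·log₂(0.0102/0.1384) = -0.03837
  Q(2)·log₂(Q(2)/P(2)) = 0.4055·log₂(0.4055/0.838) = -0.42466
  Q(3)·log₂(Q(3)/P(3)) = 0.4467·log₂(0.4467/0.0099) = 2.45494
  Q(4)·log₂(Q(4)/P(4)) = 0.1376·log₂(0.1376/0.0137) = 0.45796

D_KL(Q||P) = -0.03837 - 0.42466 + 2.45494 + 0.45796 = 2.44987 ≈ 2.4499 bits

These are NOT equal (difference: 1.1516 bits). KL divergence is asymmetric: D_KL(P||Q) ≠ D_KL(Q||P) in general.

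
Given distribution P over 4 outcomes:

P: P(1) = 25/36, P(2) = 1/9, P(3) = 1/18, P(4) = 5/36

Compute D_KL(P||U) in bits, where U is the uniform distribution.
0.6552 bits

U(i) = 1/4 for all i

D_KL(P||U) = Σ P(x) log₂(P(x) / (1/4))
           = Σ P(x) log₂(P(x)) + log₂(4)
           = log₂(4) - H(P)

H(P) = -Σ P(x) log₂(P(x)):
  -P(1)·log₂(P(1)) = -(25/36)·log₂(25/36) = 0.36533
  -P(2)·log₂(P(2)) = -(1/9)·log₂(1/9) = 0.35221
  -P(3)·log₂(P(3)) = -(1/18)·log₂(1/18) = 0.23166
  -P(4)·log₂(P(4)) = -(5/36)·log₂(5/36) = 0.39556
H(P) = 0.36533 + 0.35221 + 0.23166 + 0.39556 = 1.34476 bits

log₂(4) = 2.00000 bits

D_KL(P||U) = 2.00000 - 1.34476 = 0.65524 ≈ 0.6552 bits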